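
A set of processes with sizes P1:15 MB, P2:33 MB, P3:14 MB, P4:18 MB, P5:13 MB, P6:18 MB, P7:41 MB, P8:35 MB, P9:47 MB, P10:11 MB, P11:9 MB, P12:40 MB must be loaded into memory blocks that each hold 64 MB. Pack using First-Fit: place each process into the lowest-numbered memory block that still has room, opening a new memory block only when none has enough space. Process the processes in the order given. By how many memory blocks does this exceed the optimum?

First-Fit: [15,33,14] [18,13,18,11] [41,9] [35] [47] [40] → 6 memory blocks.
Total size 294 MB; any packing needs at least ⌈294/64⌉ = 5 memory blocks.
An optimal packing achieves that bound: [47,15] [41,18] [40,18] [35,14,13] [33,11,9] → 5 memory blocks.
Excess: 6 − 5 = 1.

1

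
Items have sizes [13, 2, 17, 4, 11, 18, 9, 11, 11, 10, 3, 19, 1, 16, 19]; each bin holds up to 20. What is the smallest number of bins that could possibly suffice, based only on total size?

9

Total size = 13 + 2 + 17 + 4 + 11 + 18 + 9 + 11 + 11 + 10 + 3 + 19 + 1 + 16 + 19 = 164.
⌈164 / 20⌉ = 9.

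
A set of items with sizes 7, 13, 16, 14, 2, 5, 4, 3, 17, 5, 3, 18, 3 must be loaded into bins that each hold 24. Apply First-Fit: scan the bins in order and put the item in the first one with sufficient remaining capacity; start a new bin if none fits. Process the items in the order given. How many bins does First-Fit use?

7 → bin 1 (remaining 17)
13 → bin 1 (remaining 4)
16 → bin 2 (remaining 8)
14 → bin 3 (remaining 10)
2 → bin 1 (remaining 2)
5 → bin 2 (remaining 3)
4 → bin 3 (remaining 6)
3 → bin 2 (remaining 0)
17 → bin 4 (remaining 7)
5 → bin 3 (remaining 1)
3 → bin 4 (remaining 4)
18 → bin 5 (remaining 6)
3 → bin 4 (remaining 1)
Final bins: [7,13,2] [16,5,3] [14,4,5] [17,3,3] [18].

5 bins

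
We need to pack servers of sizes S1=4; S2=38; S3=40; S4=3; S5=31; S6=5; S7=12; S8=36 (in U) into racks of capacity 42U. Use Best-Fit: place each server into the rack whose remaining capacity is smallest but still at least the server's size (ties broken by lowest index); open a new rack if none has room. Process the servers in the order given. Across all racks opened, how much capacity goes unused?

41

rack 1: place S1 (4U), 38U left
rack 1: place S2 (38U), 0U left
rack 2: place S3 (40U), 2U left
rack 3: place S4 (3U), 39U left
rack 3: place S5 (31U), 8U left
rack 3: place S6 (5U), 3U left
rack 4: place S7 (12U), 30U left
rack 5: place S8 (36U), 6U left
5 racks × 42U = 210U; used 169U; unused 41U.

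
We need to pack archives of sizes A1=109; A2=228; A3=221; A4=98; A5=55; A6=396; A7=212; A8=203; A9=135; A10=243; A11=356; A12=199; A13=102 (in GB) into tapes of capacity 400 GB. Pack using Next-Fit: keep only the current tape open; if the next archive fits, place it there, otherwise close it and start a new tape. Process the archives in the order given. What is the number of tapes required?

8

Put A1 (109 GB) in tape 1; 291 GB remain.
Put A2 (228 GB) in tape 1; 63 GB remain.
Put A3 (221 GB) in tape 2; 179 GB remain.
Put A4 (98 GB) in tape 2; 81 GB remain.
Put A5 (55 GB) in tape 2; 26 GB remain.
Put A6 (396 GB) in tape 3; 4 GB remain.
Put A7 (212 GB) in tape 4; 188 GB remain.
Put A8 (203 GB) in tape 5; 197 GB remain.
Put A9 (135 GB) in tape 5; 62 GB remain.
Put A10 (243 GB) in tape 6; 157 GB remain.
Put A11 (356 GB) in tape 7; 44 GB remain.
Put A12 (199 GB) in tape 8; 201 GB remain.
Put A13 (102 GB) in tape 8; 99 GB remain.
Final tapes: [109,228] [221,98,55] [396] [212] [203,135] [243] [356] [199,102].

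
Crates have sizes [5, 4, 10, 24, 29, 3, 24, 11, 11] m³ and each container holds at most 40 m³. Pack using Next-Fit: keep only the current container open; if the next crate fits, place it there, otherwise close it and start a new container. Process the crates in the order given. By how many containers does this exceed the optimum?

Next-Fit: [5,4,10] [24] [29,3] [24,11] [11] → 5 containers.
Total size 121 m³; any packing needs at least ⌈121/40⌉ = 4 containers.
An optimal packing achieves that bound: [29,11] [24,11,5] [24,10,4] [3] → 4 containers.
Excess: 5 − 4 = 1.

1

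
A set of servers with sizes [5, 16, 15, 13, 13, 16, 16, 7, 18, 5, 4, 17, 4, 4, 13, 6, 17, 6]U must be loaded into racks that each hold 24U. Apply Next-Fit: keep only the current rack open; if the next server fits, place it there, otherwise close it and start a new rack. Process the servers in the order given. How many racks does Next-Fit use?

11 racks

Put 5U in rack 1; 19U remain.
Put 16U in rack 1; 3U remain.
Put 15U in rack 2; 9U remain.
Put 13U in rack 3; 11U remain.
Put 13U in rack 4; 11U remain.
Put 16U in rack 5; 8U remain.
Put 16U in rack 6; 8U remain.
Put 7U in rack 6; 1U remain.
Put 18U in rack 7; 6U remain.
Put 5U in rack 7; 1U remain.
Put 4U in rack 8; 20U remain.
Put 17U in rack 8; 3U remain.
Put 4U in rack 9; 20U remain.
Put 4U in rack 9; 16U remain.
Put 13U in rack 9; 3U remain.
Put 6U in rack 10; 18U remain.
Put 17U in rack 10; 1U remain.
Put 6U in rack 11; 18U remain.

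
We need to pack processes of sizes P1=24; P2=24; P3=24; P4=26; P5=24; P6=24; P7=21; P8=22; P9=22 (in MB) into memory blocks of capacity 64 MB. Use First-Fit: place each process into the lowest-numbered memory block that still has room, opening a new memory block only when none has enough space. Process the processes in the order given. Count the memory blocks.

5 memory blocks

P1 (24 MB) → memory block 1 (remaining 40 MB)
P2 (24 MB) → memory block 1 (remaining 16 MB)
P3 (24 MB) → memory block 2 (remaining 40 MB)
P4 (26 MB) → memory block 2 (remaining 14 MB)
P5 (24 MB) → memory block 3 (remaining 40 MB)
P6 (24 MB) → memory block 3 (remaining 16 MB)
P7 (21 MB) → memory block 4 (remaining 43 MB)
P8 (22 MB) → memory block 4 (remaining 21 MB)
P9 (22 MB) → memory block 5 (remaining 42 MB)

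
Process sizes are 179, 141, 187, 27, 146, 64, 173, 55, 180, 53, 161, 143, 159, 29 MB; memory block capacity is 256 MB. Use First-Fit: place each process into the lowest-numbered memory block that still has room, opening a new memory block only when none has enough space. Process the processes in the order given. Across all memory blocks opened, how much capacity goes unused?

179 MB → memory block 1 (remaining 77 MB)
141 MB → memory block 2 (remaining 115 MB)
187 MB → memory block 3 (remaining 69 MB)
27 MB → memory block 1 (remaining 50 MB)
146 MB → memory block 4 (remaining 110 MB)
64 MB → memory block 2 (remaining 51 MB)
173 MB → memory block 5 (remaining 83 MB)
55 MB → memory block 3 (remaining 14 MB)
180 MB → memory block 6 (remaining 76 MB)
53 MB → memory block 4 (remaining 57 MB)
161 MB → memory block 7 (remaining 95 MB)
143 MB → memory block 8 (remaining 113 MB)
159 MB → memory block 9 (remaining 97 MB)
29 MB → memory block 1 (remaining 21 MB)
9 memory blocks × 256 MB = 2304 MB; used 1697 MB; unused 607 MB.

607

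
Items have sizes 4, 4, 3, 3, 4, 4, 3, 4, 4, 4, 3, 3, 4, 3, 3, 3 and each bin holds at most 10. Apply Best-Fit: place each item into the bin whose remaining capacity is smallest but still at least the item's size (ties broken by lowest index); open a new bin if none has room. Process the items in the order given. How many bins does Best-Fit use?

bin 1: place 4, 6 left
bin 1: place 4, 2 left
bin 2: place 3, 7 left
bin 2: place 3, 4 left
bin 2: place 4, 0 left
bin 3: place 4, 6 left
bin 3: place 3, 3 left
bin 4: place 4, 6 left
bin 4: place 4, 2 left
bin 5: place 4, 6 left
bin 3: place 3, 0 left
bin 5: place 3, 3 left
bin 6: place 4, 6 left
bin 5: place 3, 0 left
bin 6: place 3, 3 left
bin 6: place 3, 0 left
Final bins: [4,4] [3,3,4] [4,3,3] [4,4] [4,3,3] [4,3,3].

6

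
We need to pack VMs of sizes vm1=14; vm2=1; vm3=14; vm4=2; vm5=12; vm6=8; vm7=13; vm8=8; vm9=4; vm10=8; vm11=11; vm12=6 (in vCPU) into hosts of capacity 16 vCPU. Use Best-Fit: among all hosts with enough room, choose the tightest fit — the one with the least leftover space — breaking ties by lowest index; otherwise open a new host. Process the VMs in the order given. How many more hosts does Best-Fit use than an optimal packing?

Best-Fit: [14,1] [14,2] [12,4] [8,8] [13] [8,6] [11] → 7 hosts.
Total size 101 vCPU; any packing needs at least ⌈101/16⌉ = 7 hosts.
So 7 is already optimal.

0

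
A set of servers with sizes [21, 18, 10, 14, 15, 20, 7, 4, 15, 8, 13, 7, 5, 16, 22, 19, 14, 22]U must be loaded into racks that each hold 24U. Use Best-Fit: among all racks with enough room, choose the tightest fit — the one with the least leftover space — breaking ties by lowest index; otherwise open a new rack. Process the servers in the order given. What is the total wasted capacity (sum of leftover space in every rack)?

rack 1: place 21U, 3U left
rack 2: place 18U, 6U left
rack 3: place 10U, 14U left
rack 3: place 14U, 0U left
rack 4: place 15U, 9U left
rack 5: place 20U, 4U left
rack 4: place 7U, 2U left
rack 5: place 4U, 0U left
rack 6: place 15U, 9U left
rack 6: place 8U, 1U left
rack 7: place 13U, 11U left
rack 7: place 7U, 4U left
rack 2: place 5U, 1U left
rack 8: place 16U, 8U left
rack 9: place 22U, 2U left
rack 10: place 19U, 5U left
rack 11: place 14U, 10U left
rack 12: place 22U, 2U left
12 racks × 24U = 288U; used 250U; unused 38U.

38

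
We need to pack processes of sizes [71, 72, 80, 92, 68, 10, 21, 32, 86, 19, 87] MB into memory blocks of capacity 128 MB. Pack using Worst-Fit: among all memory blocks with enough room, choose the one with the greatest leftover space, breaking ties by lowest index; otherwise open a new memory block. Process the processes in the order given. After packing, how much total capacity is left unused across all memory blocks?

Put 71 MB in memory block 1; 57 MB remain.
Put 72 MB in memory block 2; 56 MB remain.
Put 80 MB in memory block 3; 48 MB remain.
Put 92 MB in memory block 4; 36 MB remain.
Put 68 MB in memory block 5; 60 MB remain.
Put 10 MB in memory block 5; 50 MB remain.
Put 21 MB in memory block 1; 36 MB remain.
Put 32 MB in memory block 2; 24 MB remain.
Put 86 MB in memory block 6; 42 MB remain.
Put 19 MB in memory block 5; 31 MB remain.
Put 87 MB in memory block 7; 41 MB remain.
7 memory blocks × 128 MB = 896 MB; used 638 MB; unused 258 MB.

258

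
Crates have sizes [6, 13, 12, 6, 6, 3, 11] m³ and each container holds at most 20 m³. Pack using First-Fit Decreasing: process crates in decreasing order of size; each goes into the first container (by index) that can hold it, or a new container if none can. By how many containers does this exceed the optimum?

0

First-Fit Decreasing: [13,6] [12,6] [11,6,3] → 3 containers.
Total size 57 m³; any packing needs at least ⌈57/20⌉ = 3 containers.
So 3 is already optimal.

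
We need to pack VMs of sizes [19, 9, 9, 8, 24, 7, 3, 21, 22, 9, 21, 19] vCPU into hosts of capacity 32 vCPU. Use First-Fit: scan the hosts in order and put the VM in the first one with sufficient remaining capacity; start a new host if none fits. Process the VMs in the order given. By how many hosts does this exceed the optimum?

First-Fit: [19,9,3] [9,8,7] [24] [21,9] [22] [21] [19] → 7 hosts.
Total size 171 vCPU; any packing needs at least ⌈171/32⌉ = 6 hosts.
An optimal packing achieves that bound: [24,8] [22,9] [21,9] [21,9] [19,7,3] [19] → 6 hosts.
Excess: 7 − 6 = 1.

1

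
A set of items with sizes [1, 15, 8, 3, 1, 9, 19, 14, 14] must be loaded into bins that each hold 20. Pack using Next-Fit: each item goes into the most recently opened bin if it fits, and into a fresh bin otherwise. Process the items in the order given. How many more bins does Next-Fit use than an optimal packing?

Next-Fit: [1,15] [8,3,1] [9] [19] [14] [14] → 6 bins.
Total size 84; any packing needs at least ⌈84/20⌉ = 5 bins.
An optimal packing achieves that bound: [19,1] [15,3,1] [14] [14] [9,8] → 5 bins.
Excess: 6 − 5 = 1.

1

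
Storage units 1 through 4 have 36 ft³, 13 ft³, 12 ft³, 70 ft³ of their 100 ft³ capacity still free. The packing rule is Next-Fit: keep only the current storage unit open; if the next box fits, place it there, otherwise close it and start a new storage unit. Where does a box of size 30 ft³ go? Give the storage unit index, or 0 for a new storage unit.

4

Next-Fit only looks at storage unit 4, which has 70 ft³ free.
30 ft³ fits there.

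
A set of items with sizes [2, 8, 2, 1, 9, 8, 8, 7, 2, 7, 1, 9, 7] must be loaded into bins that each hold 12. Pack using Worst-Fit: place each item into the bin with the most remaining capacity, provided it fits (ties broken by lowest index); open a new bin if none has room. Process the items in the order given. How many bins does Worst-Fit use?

2 → bin 1 (remaining 10)
8 → bin 1 (remaining 2)
2 → bin 1 (remaining 0)
1 → bin 2 (remaining 11)
9 → bin 2 (remaining 2)
8 → bin 3 (remaining 4)
8 → bin 4 (remaining 4)
7 → bin 5 (remaining 5)
2 → bin 5 (remaining 3)
7 → bin 6 (remaining 5)
1 → bin 6 (remaining 4)
9 → bin 7 (remaining 3)
7 → bin 8 (remaining 5)

8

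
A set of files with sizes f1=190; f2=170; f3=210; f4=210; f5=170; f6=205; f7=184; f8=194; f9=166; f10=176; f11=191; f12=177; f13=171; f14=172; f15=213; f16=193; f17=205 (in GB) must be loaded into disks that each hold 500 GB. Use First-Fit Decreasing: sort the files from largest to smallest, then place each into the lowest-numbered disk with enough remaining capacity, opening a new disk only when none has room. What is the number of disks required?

Sorted descending: 213, 210, 210, 205, 205, 194, 193, 191, 190, 184, 177, 176, 172, 171, 170, 170, 166.
Put 213 GB in disk 1; 287 GB remain.
Put 210 GB in disk 1; 77 GB remain.
Put 210 GB in disk 2; 290 GB remain.
Put 205 GB in disk 2; 85 GB remain.
Put 205 GB in disk 3; 295 GB remain.
Put 194 GB in disk 3; 101 GB remain.
Put 193 GB in disk 4; 307 GB remain.
Put 191 GB in disk 4; 116 GB remain.
Put 190 GB in disk 5; 310 GB remain.
Put 184 GB in disk 5; 126 GB remain.
Put 177 GB in disk 6; 323 GB remain.
Put 176 GB in disk 6; 147 GB remain.
Put 172 GB in disk 7; 328 GB remain.
Put 171 GB in disk 7; 157 GB remain.
Put 170 GB in disk 8; 330 GB remain.
Put 170 GB in disk 8; 160 GB remain.
Put 166 GB in disk 9; 334 GB remain.
Final disks: [213,210] [210,205] [205,194] [193,191] [190,184] [177,176] [172,171] [170,170] [166].

9 disks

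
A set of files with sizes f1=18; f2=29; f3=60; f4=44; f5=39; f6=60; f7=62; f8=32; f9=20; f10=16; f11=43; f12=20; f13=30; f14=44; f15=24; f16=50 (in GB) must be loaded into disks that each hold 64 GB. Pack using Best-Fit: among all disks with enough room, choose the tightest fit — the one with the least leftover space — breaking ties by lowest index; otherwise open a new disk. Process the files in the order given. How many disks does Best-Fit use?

disk 1: place f1 (18 GB), 46 GB left
disk 1: place f2 (29 GB), 17 GB left
disk 2: place f3 (60 GB), 4 GB left
disk 3: place f4 (44 GB), 20 GB left
disk 4: place f5 (39 GB), 25 GB left
disk 5: place f6 (60 GB), 4 GB left
disk 6: place f7 (62 GB), 2 GB left
disk 7: place f8 (32 GB), 32 GB left
disk 3: place f9 (20 GB), 0 GB left
disk 1: place f10 (16 GB), 1 GB left
disk 8: place f11 (43 GB), 21 GB left
disk 8: place f12 (20 GB), 1 GB left
disk 7: place f13 (30 GB), 2 GB left
disk 9: place f14 (44 GB), 20 GB left
disk 4: place f15 (24 GB), 1 GB left
disk 10: place f16 (50 GB), 14 GB left
Final disks: [18,29,16] [60] [44,20] [39,24] [60] [62] [32,30] [43,20] [44] [50].

10 disks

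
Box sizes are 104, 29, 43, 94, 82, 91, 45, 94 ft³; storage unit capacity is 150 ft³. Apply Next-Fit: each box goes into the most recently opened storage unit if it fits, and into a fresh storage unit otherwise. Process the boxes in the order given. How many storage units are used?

5

storage unit 1: place 104 ft³, 46 ft³ left
storage unit 1: place 29 ft³, 17 ft³ left
storage unit 2: place 43 ft³, 107 ft³ left
storage unit 2: place 94 ft³, 13 ft³ left
storage unit 3: place 82 ft³, 68 ft³ left
storage unit 4: place 91 ft³, 59 ft³ left
storage unit 4: place 45 ft³, 14 ft³ left
storage unit 5: place 94 ft³, 56 ft³ left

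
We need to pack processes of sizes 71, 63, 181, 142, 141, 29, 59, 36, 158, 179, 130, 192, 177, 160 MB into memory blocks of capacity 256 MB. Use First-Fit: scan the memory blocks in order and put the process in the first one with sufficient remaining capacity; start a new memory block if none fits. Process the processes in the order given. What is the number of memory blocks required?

10

memory block 1: place 71 MB, 185 MB left
memory block 1: place 63 MB, 122 MB left
memory block 2: place 181 MB, 75 MB left
memory block 3: place 142 MB, 114 MB left
memory block 4: place 141 MB, 115 MB left
memory block 1: place 29 MB, 93 MB left
memory block 1: place 59 MB, 34 MB left
memory block 2: place 36 MB, 39 MB left
memory block 5: place 158 MB, 98 MB left
memory block 6: place 179 MB, 77 MB left
memory block 7: place 130 MB, 126 MB left
memory block 8: place 192 MB, 64 MB left
memory block 9: place 177 MB, 79 MB left
memory block 10: place 160 MB, 96 MB left
Final memory blocks: [71,63,29,59] [181,36] [142] [141] [158] [179] [130] [192] [177] [160].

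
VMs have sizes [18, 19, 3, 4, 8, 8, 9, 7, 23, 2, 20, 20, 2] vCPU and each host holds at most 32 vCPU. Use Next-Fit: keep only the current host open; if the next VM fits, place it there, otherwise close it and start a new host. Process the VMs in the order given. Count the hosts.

host 1: place 18 vCPU, 14 vCPU left
host 2: place 19 vCPU, 13 vCPU left
host 2: place 3 vCPU, 10 vCPU left
host 2: place 4 vCPU, 6 vCPU left
host 3: place 8 vCPU, 24 vCPU left
host 3: place 8 vCPU, 16 vCPU left
host 3: place 9 vCPU, 7 vCPU left
host 3: place 7 vCPU, 0 vCPU left
host 4: place 23 vCPU, 9 vCPU left
host 4: place 2 vCPU, 7 vCPU left
host 5: place 20 vCPU, 12 vCPU left
host 6: place 20 vCPU, 12 vCPU left
host 6: place 2 vCPU, 10 vCPU left
Final hosts: [18] [19,3,4] [8,8,9,7] [23,2] [20] [20,2].

6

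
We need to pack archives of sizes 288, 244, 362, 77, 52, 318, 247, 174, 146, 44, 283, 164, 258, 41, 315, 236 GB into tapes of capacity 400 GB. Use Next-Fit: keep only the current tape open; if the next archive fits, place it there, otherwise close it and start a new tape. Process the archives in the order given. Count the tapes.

tape 1: place 288 GB, 112 GB left
tape 2: place 244 GB, 156 GB left
tape 3: place 362 GB, 38 GB left
tape 4: place 77 GB, 323 GB left
tape 4: place 52 GB, 271 GB left
tape 5: place 318 GB, 82 GB left
tape 6: place 247 GB, 153 GB left
tape 7: place 174 GB, 226 GB left
tape 7: place 146 GB, 80 GB left
tape 7: place 44 GB, 36 GB left
tape 8: place 283 GB, 117 GB left
tape 9: place 164 GB, 236 GB left
tape 10: place 258 GB, 142 GB left
tape 10: place 41 GB, 101 GB left
tape 11: place 315 GB, 85 GB left
tape 12: place 236 GB, 164 GB left
Final tapes: [288] [244] [362] [77,52] [318] [247] [174,146,44] [283] [164] [258,41] [315] [236].

12 tapes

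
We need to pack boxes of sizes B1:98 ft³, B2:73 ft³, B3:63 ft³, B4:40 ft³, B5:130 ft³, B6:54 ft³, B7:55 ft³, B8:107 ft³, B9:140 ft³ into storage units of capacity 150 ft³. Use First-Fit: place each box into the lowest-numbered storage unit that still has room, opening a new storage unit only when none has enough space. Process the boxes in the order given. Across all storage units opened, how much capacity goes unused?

B1 (98 ft³) → storage unit 1 (remaining 52 ft³)
B2 (73 ft³) → storage unit 2 (remaining 77 ft³)
B3 (63 ft³) → storage unit 2 (remaining 14 ft³)
B4 (40 ft³) → storage unit 1 (remaining 12 ft³)
B5 (130 ft³) → storage unit 3 (remaining 20 ft³)
B6 (54 ft³) → storage unit 4 (remaining 96 ft³)
B7 (55 ft³) → storage unit 4 (remaining 41 ft³)
B8 (107 ft³) → storage unit 5 (remaining 43 ft³)
B9 (140 ft³) → storage unit 6 (remaining 10 ft³)
6 storage units × 150 ft³ = 900 ft³; used 760 ft³; unused 140 ft³.

140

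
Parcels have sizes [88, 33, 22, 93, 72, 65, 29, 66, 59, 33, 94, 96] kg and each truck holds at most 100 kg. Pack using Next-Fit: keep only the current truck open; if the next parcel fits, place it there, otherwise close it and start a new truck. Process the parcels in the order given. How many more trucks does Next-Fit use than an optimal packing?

Next-Fit: [88] [33,22] [93] [72] [65,29] [66] [59,33] [94] [96] → 9 trucks.
Total size 750 kg; any packing needs at least ⌈750/100⌉ = 8 trucks.
An optimal packing achieves that bound: [96] [94] [93] [88] [72,22] [66,33] [65,33] [59,29] → 8 trucks.
Excess: 9 − 8 = 1.

1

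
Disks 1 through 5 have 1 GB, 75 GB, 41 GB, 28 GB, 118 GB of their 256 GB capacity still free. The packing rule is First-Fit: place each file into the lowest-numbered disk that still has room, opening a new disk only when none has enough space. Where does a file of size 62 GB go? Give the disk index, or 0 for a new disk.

Disks with room: disk 2 (75 GB), disk 5 (118 GB).
The first with room is disk 2.

2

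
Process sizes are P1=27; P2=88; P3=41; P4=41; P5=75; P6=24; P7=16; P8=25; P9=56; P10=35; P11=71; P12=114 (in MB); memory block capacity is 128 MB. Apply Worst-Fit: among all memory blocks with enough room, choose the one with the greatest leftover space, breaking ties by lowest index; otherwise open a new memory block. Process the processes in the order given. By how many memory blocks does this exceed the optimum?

Worst-Fit: [27,88] [41,41,16,25] [75,24] [56,35] [71] [114] → 6 memory blocks.
Total size 613 MB; any packing needs at least ⌈613/128⌉ = 5 memory blocks.
An optimal packing achieves that bound: [114] [88,24,16] [75,41] [71,56] [41,35,27,25] → 5 memory blocks.
Excess: 6 − 5 = 1.

1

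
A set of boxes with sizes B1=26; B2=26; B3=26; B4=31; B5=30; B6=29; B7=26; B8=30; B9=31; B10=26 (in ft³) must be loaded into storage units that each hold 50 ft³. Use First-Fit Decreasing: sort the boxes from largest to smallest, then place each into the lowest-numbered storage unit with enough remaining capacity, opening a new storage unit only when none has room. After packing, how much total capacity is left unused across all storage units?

Sorted descending: 31, 31, 30, 30, 29, 26, 26, 26, 26, 26.
storage unit 1: place 31 ft³, 19 ft³ left
storage unit 2: place 31 ft³, 19 ft³ left
storage unit 3: place 30 ft³, 20 ft³ left
storage unit 4: place 30 ft³, 20 ft³ left
storage unit 5: place 29 ft³, 21 ft³ left
storage unit 6: place 26 ft³, 24 ft³ left
storage unit 7: place 26 ft³, 24 ft³ left
storage unit 8: place 26 ft³, 24 ft³ left
storage unit 9: place 26 ft³, 24 ft³ left
storage unit 10: place 26 ft³, 24 ft³ left
10 storage units × 50 ft³ = 500 ft³; used 281 ft³; unused 219 ft³.

219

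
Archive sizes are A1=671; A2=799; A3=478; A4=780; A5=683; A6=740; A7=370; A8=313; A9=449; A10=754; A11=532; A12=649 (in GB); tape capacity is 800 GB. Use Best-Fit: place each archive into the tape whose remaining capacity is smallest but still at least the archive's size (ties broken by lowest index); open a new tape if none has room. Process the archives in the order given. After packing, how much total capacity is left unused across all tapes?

1582

A1 (671 GB) → tape 1 (remaining 129 GB)
A2 (799 GB) → tape 2 (remaining 1 GB)
A3 (478 GB) → tape 3 (remaining 322 GB)
A4 (780 GB) → tape 4 (remaining 20 GB)
A5 (683 GB) → tape 5 (remaining 117 GB)
A6 (740 GB) → tape 6 (remaining 60 GB)
A7 (370 GB) → tape 7 (remaining 430 GB)
A8 (313 GB) → tape 3 (remaining 9 GB)
A9 (449 GB) → tape 8 (remaining 351 GB)
A10 (754 GB) → tape 9 (remaining 46 GB)
A11 (532 GB) → tape 10 (remaining 268 GB)
A12 (649 GB) → tape 11 (remaining 151 GB)
11 tapes × 800 GB = 8800 GB; used 7218 GB; unused 1582 GB.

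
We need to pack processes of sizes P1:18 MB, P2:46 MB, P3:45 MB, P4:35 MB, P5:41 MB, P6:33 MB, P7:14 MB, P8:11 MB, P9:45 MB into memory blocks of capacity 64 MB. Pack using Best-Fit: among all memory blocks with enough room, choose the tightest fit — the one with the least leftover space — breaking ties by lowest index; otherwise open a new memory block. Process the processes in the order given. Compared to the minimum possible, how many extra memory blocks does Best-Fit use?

0

Best-Fit: [18,46] [45,14] [35] [41,11] [33] [45] → 6 memory blocks.
6 processes exceed 32 MB (half the capacity), and no two of those can share a memory block, so at least 6 memory blocks are needed.
So 6 is already optimal.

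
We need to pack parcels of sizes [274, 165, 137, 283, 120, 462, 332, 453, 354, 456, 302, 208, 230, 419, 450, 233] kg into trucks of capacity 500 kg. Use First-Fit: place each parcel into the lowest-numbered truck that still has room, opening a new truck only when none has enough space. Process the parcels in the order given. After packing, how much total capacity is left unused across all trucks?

truck 1: place 274 kg, 226 kg left
truck 1: place 165 kg, 61 kg left
truck 2: place 137 kg, 363 kg left
truck 2: place 283 kg, 80 kg left
truck 3: place 120 kg, 380 kg left
truck 4: place 462 kg, 38 kg left
truck 3: place 332 kg, 48 kg left
truck 5: place 453 kg, 47 kg left
truck 6: place 354 kg, 146 kg left
truck 7: place 456 kg, 44 kg left
truck 8: place 302 kg, 198 kg left
truck 9: place 208 kg, 292 kg left
truck 9: place 230 kg, 62 kg left
truck 10: place 419 kg, 81 kg left
truck 11: place 450 kg, 50 kg left
truck 12: place 233 kg, 267 kg left
12 trucks × 500 kg = 6000 kg; used 4878 kg; unused 1122 kg.

1122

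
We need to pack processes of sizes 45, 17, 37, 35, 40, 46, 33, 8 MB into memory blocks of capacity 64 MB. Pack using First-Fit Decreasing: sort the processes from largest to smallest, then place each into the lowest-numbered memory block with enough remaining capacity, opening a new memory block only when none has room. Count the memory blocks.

Sorted descending: 46, 45, 40, 37, 35, 33, 17, 8.
46 MB → memory block 1 (remaining 18 MB)
45 MB → memory block 2 (remaining 19 MB)
40 MB → memory block 3 (remaining 24 MB)
37 MB → memory block 4 (remaining 27 MB)
35 MB → memory block 5 (remaining 29 MB)
33 MB → memory block 6 (remaining 31 MB)
17 MB → memory block 1 (remaining 1 MB)
8 MB → memory block 2 (remaining 11 MB)
Final memory blocks: [46,17] [45,8] [40] [37] [35] [33].

6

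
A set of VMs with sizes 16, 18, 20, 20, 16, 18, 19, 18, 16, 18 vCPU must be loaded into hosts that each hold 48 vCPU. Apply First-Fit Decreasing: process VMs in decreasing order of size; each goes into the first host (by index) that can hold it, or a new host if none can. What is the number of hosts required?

5

Sorted descending: 20, 20, 19, 18, 18, 18, 18, 16, 16, 16.
20 vCPU → host 1 (remaining 28 vCPU)
20 vCPU → host 1 (remaining 8 vCPU)
19 vCPU → host 2 (remaining 29 vCPU)
18 vCPU → host 2 (remaining 11 vCPU)
18 vCPU → host 3 (remaining 30 vCPU)
18 vCPU → host 3 (remaining 12 vCPU)
18 vCPU → host 4 (remaining 30 vCPU)
16 vCPU → host 4 (remaining 14 vCPU)
16 vCPU → host 5 (remaining 32 vCPU)
16 vCPU → host 5 (remaining 16 vCPU)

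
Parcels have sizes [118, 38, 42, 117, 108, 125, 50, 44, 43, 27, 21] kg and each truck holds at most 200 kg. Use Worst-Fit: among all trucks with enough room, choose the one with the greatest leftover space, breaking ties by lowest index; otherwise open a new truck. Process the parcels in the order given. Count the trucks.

4

118 kg → truck 1 (remaining 82 kg)
38 kg → truck 1 (remaining 44 kg)
42 kg → truck 1 (remaining 2 kg)
117 kg → truck 2 (remaining 83 kg)
108 kg → truck 3 (remaining 92 kg)
125 kg → truck 4 (remaining 75 kg)
50 kg → truck 3 (remaining 42 kg)
44 kg → truck 2 (remaining 39 kg)
43 kg → truck 4 (remaining 32 kg)
27 kg → truck 3 (remaining 15 kg)
21 kg → truck 2 (remaining 18 kg)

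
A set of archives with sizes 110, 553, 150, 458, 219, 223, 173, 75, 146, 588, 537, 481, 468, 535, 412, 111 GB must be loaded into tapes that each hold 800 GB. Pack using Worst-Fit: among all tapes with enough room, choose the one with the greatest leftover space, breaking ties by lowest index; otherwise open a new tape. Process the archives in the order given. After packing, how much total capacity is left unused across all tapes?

1961

tape 1: place 110 GB, 690 GB left
tape 1: place 553 GB, 137 GB left
tape 2: place 150 GB, 650 GB left
tape 2: place 458 GB, 192 GB left
tape 3: place 219 GB, 581 GB left
tape 3: place 223 GB, 358 GB left
tape 3: place 173 GB, 185 GB left
tape 2: place 75 GB, 117 GB left
tape 3: place 146 GB, 39 GB left
tape 4: place 588 GB, 212 GB left
tape 5: place 537 GB, 263 GB left
tape 6: place 481 GB, 319 GB left
tape 7: place 468 GB, 332 GB left
tape 8: place 535 GB, 265 GB left
tape 9: place 412 GB, 388 GB left
tape 9: place 111 GB, 277 GB left
9 tapes × 800 GB = 7200 GB; used 5239 GB; unused 1961 GB.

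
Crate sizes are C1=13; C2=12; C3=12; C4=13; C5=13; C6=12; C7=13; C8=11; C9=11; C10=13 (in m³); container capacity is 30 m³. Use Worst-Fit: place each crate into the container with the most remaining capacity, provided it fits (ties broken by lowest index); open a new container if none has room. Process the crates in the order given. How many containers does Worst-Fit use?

C1 (13 m³) → container 1 (remaining 17 m³)
C2 (12 m³) → container 1 (remaining 5 m³)
C3 (12 m³) → container 2 (remaining 18 m³)
C4 (13 m³) → container 2 (remaining 5 m³)
C5 (13 m³) → container 3 (remaining 17 m³)
C6 (12 m³) → container 3 (remaining 5 m³)
C7 (13 m³) → container 4 (remaining 17 m³)
C8 (11 m³) → container 4 (remaining 6 m³)
C9 (11 m³) → container 5 (remaining 19 m³)
C10 (13 m³) → container 5 (remaining 6 m³)

5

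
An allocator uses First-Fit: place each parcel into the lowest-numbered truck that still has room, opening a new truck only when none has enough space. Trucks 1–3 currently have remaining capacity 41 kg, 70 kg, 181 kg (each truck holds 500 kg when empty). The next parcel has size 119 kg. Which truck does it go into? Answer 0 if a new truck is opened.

3

Trucks with room: truck 3 (181 kg).
The first with room is truck 3.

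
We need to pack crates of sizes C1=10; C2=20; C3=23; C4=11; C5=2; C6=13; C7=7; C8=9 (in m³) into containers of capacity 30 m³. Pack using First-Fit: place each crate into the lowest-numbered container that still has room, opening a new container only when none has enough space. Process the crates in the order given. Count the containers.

C1 (10 m³) → container 1 (remaining 20 m³)
C2 (20 m³) → container 1 (remaining 0 m³)
C3 (23 m³) → container 2 (remaining 7 m³)
C4 (11 m³) → container 3 (remaining 19 m³)
C5 (2 m³) → container 2 (remaining 5 m³)
C6 (13 m³) → container 3 (remaining 6 m³)
C7 (7 m³) → container 4 (remaining 23 m³)
C8 (9 m³) → container 4 (remaining 14 m³)
Final containers: [10,20] [23,2] [11,13] [7,9].

4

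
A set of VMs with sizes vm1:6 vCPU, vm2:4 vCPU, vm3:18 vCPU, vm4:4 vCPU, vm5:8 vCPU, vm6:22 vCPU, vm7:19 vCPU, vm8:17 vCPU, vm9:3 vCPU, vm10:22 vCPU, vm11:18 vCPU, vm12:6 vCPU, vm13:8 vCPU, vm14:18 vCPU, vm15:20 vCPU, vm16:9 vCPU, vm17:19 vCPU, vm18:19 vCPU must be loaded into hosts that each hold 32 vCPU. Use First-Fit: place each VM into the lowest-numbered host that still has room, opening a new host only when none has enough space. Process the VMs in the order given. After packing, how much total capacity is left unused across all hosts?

vm1 (6 vCPU) → host 1 (remaining 26 vCPU)
vm2 (4 vCPU) → host 1 (remaining 22 vCPU)
vm3 (18 vCPU) → host 1 (remaining 4 vCPU)
vm4 (4 vCPU) → host 1 (remaining 0 vCPU)
vm5 (8 vCPU) → host 2 (remaining 24 vCPU)
vm6 (22 vCPU) → host 2 (remaining 2 vCPU)
vm7 (19 vCPU) → host 3 (remaining 13 vCPU)
vm8 (17 vCPU) → host 4 (remaining 15 vCPU)
vm9 (3 vCPU) → host 3 (remaining 10 vCPU)
vm10 (22 vCPU) → host 5 (remaining 10 vCPU)
vm11 (18 vCPU) → host 6 (remaining 14 vCPU)
vm12 (6 vCPU) → host 3 (remaining 4 vCPU)
vm13 (8 vCPU) → host 4 (remaining 7 vCPU)
vm14 (18 vCPU) → host 7 (remaining 14 vCPU)
vm15 (20 vCPU) → host 8 (remaining 12 vCPU)
vm16 (9 vCPU) → host 5 (remaining 1 vCPU)
vm17 (19 vCPU) → host 9 (remaining 13 vCPU)
vm18 (19 vCPU) → host 10 (remaining 13 vCPU)
10 hosts × 32 vCPU = 320 vCPU; used 240 vCPU; unused 80 vCPU.

80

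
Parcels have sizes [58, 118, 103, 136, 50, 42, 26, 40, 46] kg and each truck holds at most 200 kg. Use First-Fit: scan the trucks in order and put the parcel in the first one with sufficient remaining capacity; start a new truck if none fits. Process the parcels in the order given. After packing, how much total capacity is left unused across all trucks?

181

58 kg → truck 1 (remaining 142 kg)
118 kg → truck 1 (remaining 24 kg)
103 kg → truck 2 (remaining 97 kg)
136 kg → truck 3 (remaining 64 kg)
50 kg → truck 2 (remaining 47 kg)
42 kg → truck 2 (remaining 5 kg)
26 kg → truck 3 (remaining 38 kg)
40 kg → truck 4 (remaining 160 kg)
46 kg → truck 4 (remaining 114 kg)
4 trucks × 200 kg = 800 kg; used 619 kg; unused 181 kg.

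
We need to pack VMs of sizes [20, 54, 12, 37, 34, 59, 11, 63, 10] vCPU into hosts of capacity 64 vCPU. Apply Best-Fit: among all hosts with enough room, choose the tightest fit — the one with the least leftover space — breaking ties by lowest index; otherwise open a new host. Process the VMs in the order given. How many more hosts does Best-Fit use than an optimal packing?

1

Best-Fit: [20,12] [54,10] [37,11] [34] [59] [63] → 6 hosts.
Total size 300 vCPU; any packing needs at least ⌈300/64⌉ = 5 hosts.
An optimal packing achieves that bound: [63] [59] [54,10] [37,20] [34,12,11] → 5 hosts.
Excess: 6 − 5 = 1.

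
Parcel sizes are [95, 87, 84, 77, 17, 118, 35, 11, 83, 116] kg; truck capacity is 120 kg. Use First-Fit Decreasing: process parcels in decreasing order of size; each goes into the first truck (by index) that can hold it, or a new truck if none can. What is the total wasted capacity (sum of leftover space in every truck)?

117

Sorted descending: 118, 116, 95, 87, 84, 83, 77, 35, 17, 11.
Put 118 kg in truck 1; 2 kg remain.
Put 116 kg in truck 2; 4 kg remain.
Put 95 kg in truck 3; 25 kg remain.
Put 87 kg in truck 4; 33 kg remain.
Put 84 kg in truck 5; 36 kg remain.
Put 83 kg in truck 6; 37 kg remain.
Put 77 kg in truck 7; 43 kg remain.
Put 35 kg in truck 5; 1 kg remain.
Put 17 kg in truck 3; 8 kg remain.
Put 11 kg in truck 4; 22 kg remain.
7 trucks × 120 kg = 840 kg; used 723 kg; unused 117 kg.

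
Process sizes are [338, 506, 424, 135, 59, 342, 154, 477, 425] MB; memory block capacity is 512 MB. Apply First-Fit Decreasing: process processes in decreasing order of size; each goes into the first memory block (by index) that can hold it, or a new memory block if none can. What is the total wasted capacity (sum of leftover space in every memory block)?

Sorted descending: 506, 477, 425, 424, 342, 338, 154, 135, 59.
memory block 1: place 506 MB, 6 MB left
memory block 2: place 477 MB, 35 MB left
memory block 3: place 425 MB, 87 MB left
memory block 4: place 424 MB, 88 MB left
memory block 5: place 342 MB, 170 MB left
memory block 6: place 338 MB, 174 MB left
memory block 5: place 154 MB, 16 MB left
memory block 6: place 135 MB, 39 MB left
memory block 3: place 59 MB, 28 MB left
6 memory blocks × 512 MB = 3072 MB; used 2860 MB; unused 212 MB.

212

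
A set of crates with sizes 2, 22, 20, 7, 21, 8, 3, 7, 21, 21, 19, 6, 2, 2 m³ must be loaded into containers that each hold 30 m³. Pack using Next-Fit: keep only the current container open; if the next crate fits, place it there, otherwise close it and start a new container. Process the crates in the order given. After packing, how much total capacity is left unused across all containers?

2 m³ → container 1 (remaining 28 m³)
22 m³ → container 1 (remaining 6 m³)
20 m³ → container 2 (remaining 10 m³)
7 m³ → container 2 (remaining 3 m³)
21 m³ → container 3 (remaining 9 m³)
8 m³ → container 3 (remaining 1 m³)
3 m³ → container 4 (remaining 27 m³)
7 m³ → container 4 (remaining 20 m³)
21 m³ → container 5 (remaining 9 m³)
21 m³ → container 6 (remaining 9 m³)
19 m³ → container 7 (remaining 11 m³)
6 m³ → container 7 (remaining 5 m³)
2 m³ → container 7 (remaining 3 m³)
2 m³ → container 7 (remaining 1 m³)
7 containers × 30 m³ = 210 m³; used 161 m³; unused 49 m³.

49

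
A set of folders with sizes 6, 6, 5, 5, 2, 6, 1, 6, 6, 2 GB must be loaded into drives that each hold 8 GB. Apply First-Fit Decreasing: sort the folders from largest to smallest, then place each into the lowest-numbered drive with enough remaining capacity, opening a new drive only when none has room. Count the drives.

Sorted descending: 6, 6, 6, 6, 6, 5, 5, 2, 2, 1.
6 GB → drive 1 (remaining 2 GB)
6 GB → drive 2 (remaining 2 GB)
6 GB → drive 3 (remaining 2 GB)
6 GB → drive 4 (remaining 2 GB)
6 GB → drive 5 (remaining 2 GB)
5 GB → drive 6 (remaining 3 GB)
5 GB → drive 7 (remaining 3 GB)
2 GB → drive 1 (remaining 0 GB)
2 GB → drive 2 (remaining 0 GB)
1 GB → drive 3 (remaining 1 GB)
Final drives: [6,2] [6,2] [6,1] [6] [6] [5] [5].

7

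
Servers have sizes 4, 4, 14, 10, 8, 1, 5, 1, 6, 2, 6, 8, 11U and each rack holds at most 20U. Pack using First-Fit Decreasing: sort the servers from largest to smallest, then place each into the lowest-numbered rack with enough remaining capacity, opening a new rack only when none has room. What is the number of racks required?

4

Sorted descending: 14, 11, 10, 8, 8, 6, 6, 5, 4, 4, 2, 1, 1.
rack 1: place 14U, 6U left
rack 2: place 11U, 9U left
rack 3: place 10U, 10U left
rack 2: place 8U, 1U left
rack 3: place 8U, 2U left
rack 1: place 6U, 0U left
rack 4: place 6U, 14U left
rack 4: place 5U, 9U left
rack 4: place 4U, 5U left
rack 4: place 4U, 1U left
rack 3: place 2U, 0U left
rack 2: place 1U, 0U left
rack 4: place 1U, 0U left
Final racks: [14,6] [11,8,1] [10,8,2] [6,5,4,4,1].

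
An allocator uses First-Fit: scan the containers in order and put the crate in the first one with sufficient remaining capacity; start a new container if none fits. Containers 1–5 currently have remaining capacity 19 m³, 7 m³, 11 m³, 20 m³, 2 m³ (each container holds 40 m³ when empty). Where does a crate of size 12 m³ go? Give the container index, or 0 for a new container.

Containers with room: container 1 (19 m³), container 4 (20 m³).
The first with room is container 1.

1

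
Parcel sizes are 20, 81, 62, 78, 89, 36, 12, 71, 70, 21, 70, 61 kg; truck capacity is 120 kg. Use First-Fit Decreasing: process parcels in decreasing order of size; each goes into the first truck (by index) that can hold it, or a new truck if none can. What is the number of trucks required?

8

Sorted descending: 89, 81, 78, 71, 70, 70, 62, 61, 36, 21, 20, 12.
Put 89 kg in truck 1; 31 kg remain.
Put 81 kg in truck 2; 39 kg remain.
Put 78 kg in truck 3; 42 kg remain.
Put 71 kg in truck 4; 49 kg remain.
Put 70 kg in truck 5; 50 kg remain.
Put 70 kg in truck 6; 50 kg remain.
Put 62 kg in truck 7; 58 kg remain.
Put 61 kg in truck 8; 59 kg remain.
Put 36 kg in truck 2; 3 kg remain.
Put 21 kg in truck 1; 10 kg remain.
Put 20 kg in truck 3; 22 kg remain.
Put 12 kg in truck 3; 10 kg remain.
Final trucks: [89,21] [81,36] [78,20,12] [71] [70] [70] [62] [61].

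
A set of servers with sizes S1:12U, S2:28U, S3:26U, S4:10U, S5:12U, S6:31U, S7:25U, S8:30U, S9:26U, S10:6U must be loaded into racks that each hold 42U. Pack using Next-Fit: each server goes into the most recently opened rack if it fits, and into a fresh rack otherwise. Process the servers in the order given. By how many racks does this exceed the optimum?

Next-Fit: [12,28] [26,10] [12] [31] [25] [30] [26,6] → 7 racks.
6 servers exceed 21U (half the capacity), and no two of those can share a rack, so at least 6 racks are needed.
An optimal packing achieves that bound: [31,10] [30,12] [28,12] [26,6] [26] [25] → 6 racks.
Excess: 7 − 6 = 1.

1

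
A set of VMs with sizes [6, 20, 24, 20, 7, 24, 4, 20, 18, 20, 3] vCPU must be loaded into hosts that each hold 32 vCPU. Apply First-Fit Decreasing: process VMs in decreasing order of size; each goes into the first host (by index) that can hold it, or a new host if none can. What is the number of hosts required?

7

Sorted descending: 24, 24, 20, 20, 20, 20, 18, 7, 6, 4, 3.
24 vCPU → host 1 (remaining 8 vCPU)
24 vCPU → host 2 (remaining 8 vCPU)
20 vCPU → host 3 (remaining 12 vCPU)
20 vCPU → host 4 (remaining 12 vCPU)
20 vCPU → host 5 (remaining 12 vCPU)
20 vCPU → host 6 (remaining 12 vCPU)
18 vCPU → host 7 (remaining 14 vCPU)
7 vCPU → host 1 (remaining 1 vCPU)
6 vCPU → host 2 (remaining 2 vCPU)
4 vCPU → host 3 (remaining 8 vCPU)
3 vCPU → host 3 (remaining 5 vCPU)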